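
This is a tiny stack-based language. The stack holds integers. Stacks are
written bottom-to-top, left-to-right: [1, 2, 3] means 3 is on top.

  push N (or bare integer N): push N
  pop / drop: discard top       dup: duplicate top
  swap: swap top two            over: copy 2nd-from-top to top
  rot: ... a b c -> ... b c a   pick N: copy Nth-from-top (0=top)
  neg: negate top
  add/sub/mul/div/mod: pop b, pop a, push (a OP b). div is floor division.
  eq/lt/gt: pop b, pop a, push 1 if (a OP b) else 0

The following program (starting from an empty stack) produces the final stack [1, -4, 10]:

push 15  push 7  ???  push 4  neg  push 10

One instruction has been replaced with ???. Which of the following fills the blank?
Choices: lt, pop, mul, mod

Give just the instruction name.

Answer: mod

Derivation:
Stack before ???: [15, 7]
Stack after ???:  [1]
Checking each choice:
  lt: produces [0, -4, 10]
  pop: produces [15, -4, 10]
  mul: produces [105, -4, 10]
  mod: MATCH


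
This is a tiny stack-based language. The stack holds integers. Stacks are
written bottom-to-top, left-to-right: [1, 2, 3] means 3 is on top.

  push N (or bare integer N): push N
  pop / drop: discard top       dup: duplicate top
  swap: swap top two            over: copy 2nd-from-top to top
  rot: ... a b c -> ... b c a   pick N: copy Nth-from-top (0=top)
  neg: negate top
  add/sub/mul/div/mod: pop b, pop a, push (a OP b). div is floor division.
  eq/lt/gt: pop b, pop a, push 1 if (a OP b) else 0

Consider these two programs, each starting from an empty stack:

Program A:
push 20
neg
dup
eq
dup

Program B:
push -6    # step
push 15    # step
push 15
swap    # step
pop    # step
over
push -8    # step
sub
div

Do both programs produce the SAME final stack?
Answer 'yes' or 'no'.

Answer: no

Derivation:
Program A trace:
  After 'push 20': [20]
  After 'neg': [-20]
  After 'dup': [-20, -20]
  After 'eq': [1]
  After 'dup': [1, 1]
Program A final stack: [1, 1]

Program B trace:
  After 'push -6': [-6]
  After 'push 15': [-6, 15]
  After 'push 15': [-6, 15, 15]
  After 'swap': [-6, 15, 15]
  After 'pop': [-6, 15]
  After 'over': [-6, 15, -6]
  After 'push -8': [-6, 15, -6, -8]
  After 'sub': [-6, 15, 2]
  After 'div': [-6, 7]
Program B final stack: [-6, 7]
Same: no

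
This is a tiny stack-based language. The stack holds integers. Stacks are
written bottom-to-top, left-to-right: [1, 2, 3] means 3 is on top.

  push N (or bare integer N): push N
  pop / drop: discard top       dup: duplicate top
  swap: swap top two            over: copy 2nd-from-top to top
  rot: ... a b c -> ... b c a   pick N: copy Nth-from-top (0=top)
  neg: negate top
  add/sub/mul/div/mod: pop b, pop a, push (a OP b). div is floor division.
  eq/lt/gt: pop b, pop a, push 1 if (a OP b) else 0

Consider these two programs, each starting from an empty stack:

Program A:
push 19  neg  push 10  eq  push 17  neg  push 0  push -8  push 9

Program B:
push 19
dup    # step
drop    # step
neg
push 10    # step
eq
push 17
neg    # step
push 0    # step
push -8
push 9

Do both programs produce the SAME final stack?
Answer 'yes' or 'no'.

Program A trace:
  After 'push 19': [19]
  After 'neg': [-19]
  After 'push 10': [-19, 10]
  After 'eq': [0]
  After 'push 17': [0, 17]
  After 'neg': [0, -17]
  After 'push 0': [0, -17, 0]
  After 'push -8': [0, -17, 0, -8]
  After 'push 9': [0, -17, 0, -8, 9]
Program A final stack: [0, -17, 0, -8, 9]

Program B trace:
  After 'push 19': [19]
  After 'dup': [19, 19]
  After 'drop': [19]
  After 'neg': [-19]
  After 'push 10': [-19, 10]
  After 'eq': [0]
  After 'push 17': [0, 17]
  After 'neg': [0, -17]
  After 'push 0': [0, -17, 0]
  After 'push -8': [0, -17, 0, -8]
  After 'push 9': [0, -17, 0, -8, 9]
Program B final stack: [0, -17, 0, -8, 9]
Same: yes

Answer: yes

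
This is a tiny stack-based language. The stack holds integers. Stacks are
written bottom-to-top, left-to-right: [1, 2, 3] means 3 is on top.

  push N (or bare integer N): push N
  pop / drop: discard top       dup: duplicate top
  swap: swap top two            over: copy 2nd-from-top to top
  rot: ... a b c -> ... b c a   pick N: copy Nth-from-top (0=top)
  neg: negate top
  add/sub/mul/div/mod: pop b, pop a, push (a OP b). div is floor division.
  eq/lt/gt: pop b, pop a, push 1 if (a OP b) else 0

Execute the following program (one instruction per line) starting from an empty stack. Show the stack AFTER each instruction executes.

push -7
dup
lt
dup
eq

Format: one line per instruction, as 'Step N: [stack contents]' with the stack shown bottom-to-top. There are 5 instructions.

Step 1: [-7]
Step 2: [-7, -7]
Step 3: [0]
Step 4: [0, 0]
Step 5: [1]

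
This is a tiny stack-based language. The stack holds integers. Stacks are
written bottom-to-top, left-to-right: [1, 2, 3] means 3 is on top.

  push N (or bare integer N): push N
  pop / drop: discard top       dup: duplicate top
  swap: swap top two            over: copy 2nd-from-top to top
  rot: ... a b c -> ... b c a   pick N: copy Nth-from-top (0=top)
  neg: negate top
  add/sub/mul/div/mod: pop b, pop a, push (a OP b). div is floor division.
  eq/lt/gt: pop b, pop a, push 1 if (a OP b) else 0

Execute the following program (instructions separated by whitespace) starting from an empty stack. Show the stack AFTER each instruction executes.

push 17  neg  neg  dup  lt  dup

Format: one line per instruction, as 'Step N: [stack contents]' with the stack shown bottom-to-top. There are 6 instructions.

Step 1: [17]
Step 2: [-17]
Step 3: [17]
Step 4: [17, 17]
Step 5: [0]
Step 6: [0, 0]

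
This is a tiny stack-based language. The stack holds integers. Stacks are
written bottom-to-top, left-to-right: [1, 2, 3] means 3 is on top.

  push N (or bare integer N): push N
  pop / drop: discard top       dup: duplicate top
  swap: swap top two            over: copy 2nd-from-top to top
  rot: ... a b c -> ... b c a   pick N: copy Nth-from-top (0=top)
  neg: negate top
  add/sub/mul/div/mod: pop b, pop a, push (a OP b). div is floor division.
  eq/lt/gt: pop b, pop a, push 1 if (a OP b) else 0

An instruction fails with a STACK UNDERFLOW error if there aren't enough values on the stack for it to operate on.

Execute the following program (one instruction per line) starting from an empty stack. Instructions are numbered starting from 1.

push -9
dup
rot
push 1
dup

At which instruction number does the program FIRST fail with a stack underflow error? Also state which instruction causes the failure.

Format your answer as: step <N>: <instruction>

Answer: step 3: rot

Derivation:
Step 1 ('push -9'): stack = [-9], depth = 1
Step 2 ('dup'): stack = [-9, -9], depth = 2
Step 3 ('rot'): needs 3 value(s) but depth is 2 — STACK UNDERFLOW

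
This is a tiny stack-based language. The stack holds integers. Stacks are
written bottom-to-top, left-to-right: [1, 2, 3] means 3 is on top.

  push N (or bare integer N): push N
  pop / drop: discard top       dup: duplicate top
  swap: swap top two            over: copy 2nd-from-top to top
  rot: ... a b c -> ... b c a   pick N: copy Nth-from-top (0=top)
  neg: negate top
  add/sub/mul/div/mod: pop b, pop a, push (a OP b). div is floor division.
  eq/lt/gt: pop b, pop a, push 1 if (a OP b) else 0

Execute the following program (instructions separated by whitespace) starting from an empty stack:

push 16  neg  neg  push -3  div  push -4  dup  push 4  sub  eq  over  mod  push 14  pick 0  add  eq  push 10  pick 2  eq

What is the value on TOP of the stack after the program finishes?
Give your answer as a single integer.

Answer: 0

Derivation:
After 'push 16': [16]
After 'neg': [-16]
After 'neg': [16]
After 'push -3': [16, -3]
After 'div': [-6]
After 'push -4': [-6, -4]
After 'dup': [-6, -4, -4]
After 'push 4': [-6, -4, -4, 4]
After 'sub': [-6, -4, -8]
After 'eq': [-6, 0]
After 'over': [-6, 0, -6]
After 'mod': [-6, 0]
After 'push 14': [-6, 0, 14]
After 'pick 0': [-6, 0, 14, 14]
After 'add': [-6, 0, 28]
After 'eq': [-6, 0]
After 'push 10': [-6, 0, 10]
After 'pick 2': [-6, 0, 10, -6]
After 'eq': [-6, 0, 0]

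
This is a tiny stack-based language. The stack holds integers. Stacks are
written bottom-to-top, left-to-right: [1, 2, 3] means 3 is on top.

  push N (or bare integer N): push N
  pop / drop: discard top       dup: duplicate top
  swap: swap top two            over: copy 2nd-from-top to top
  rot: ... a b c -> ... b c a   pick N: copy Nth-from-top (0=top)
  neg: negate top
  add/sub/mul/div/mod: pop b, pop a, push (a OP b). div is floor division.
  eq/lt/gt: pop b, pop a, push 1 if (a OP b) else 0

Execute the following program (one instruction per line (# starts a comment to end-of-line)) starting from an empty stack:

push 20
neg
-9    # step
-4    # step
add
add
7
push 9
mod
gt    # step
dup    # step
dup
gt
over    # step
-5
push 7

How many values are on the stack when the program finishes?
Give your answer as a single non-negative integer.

After 'push 20': stack = [20] (depth 1)
After 'neg': stack = [-20] (depth 1)
After 'push -9': stack = [-20, -9] (depth 2)
After 'push -4': stack = [-20, -9, -4] (depth 3)
After 'add': stack = [-20, -13] (depth 2)
After 'add': stack = [-33] (depth 1)
After 'push 7': stack = [-33, 7] (depth 2)
After 'push 9': stack = [-33, 7, 9] (depth 3)
After 'mod': stack = [-33, 7] (depth 2)
After 'gt': stack = [0] (depth 1)
After 'dup': stack = [0, 0] (depth 2)
After 'dup': stack = [0, 0, 0] (depth 3)
After 'gt': stack = [0, 0] (depth 2)
After 'over': stack = [0, 0, 0] (depth 3)
After 'push -5': stack = [0, 0, 0, -5] (depth 4)
After 'push 7': stack = [0, 0, 0, -5, 7] (depth 5)

Answer: 5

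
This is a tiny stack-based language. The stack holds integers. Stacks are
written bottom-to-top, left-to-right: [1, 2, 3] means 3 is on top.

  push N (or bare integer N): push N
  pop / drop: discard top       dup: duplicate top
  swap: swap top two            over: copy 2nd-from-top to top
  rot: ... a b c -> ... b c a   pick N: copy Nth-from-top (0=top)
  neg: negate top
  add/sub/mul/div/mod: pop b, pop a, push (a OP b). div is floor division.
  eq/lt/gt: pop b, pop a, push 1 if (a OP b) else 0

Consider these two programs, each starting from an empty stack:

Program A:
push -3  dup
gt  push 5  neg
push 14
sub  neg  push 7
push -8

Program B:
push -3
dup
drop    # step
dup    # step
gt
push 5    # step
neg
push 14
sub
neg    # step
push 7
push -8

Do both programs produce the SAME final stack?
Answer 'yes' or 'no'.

Program A trace:
  After 'push -3': [-3]
  After 'dup': [-3, -3]
  After 'gt': [0]
  After 'push 5': [0, 5]
  After 'neg': [0, -5]
  After 'push 14': [0, -5, 14]
  After 'sub': [0, -19]
  After 'neg': [0, 19]
  After 'push 7': [0, 19, 7]
  After 'push -8': [0, 19, 7, -8]
Program A final stack: [0, 19, 7, -8]

Program B trace:
  After 'push -3': [-3]
  After 'dup': [-3, -3]
  After 'drop': [-3]
  After 'dup': [-3, -3]
  After 'gt': [0]
  After 'push 5': [0, 5]
  After 'neg': [0, -5]
  After 'push 14': [0, -5, 14]
  After 'sub': [0, -19]
  After 'neg': [0, 19]
  After 'push 7': [0, 19, 7]
  After 'push -8': [0, 19, 7, -8]
Program B final stack: [0, 19, 7, -8]
Same: yes

Answer: yes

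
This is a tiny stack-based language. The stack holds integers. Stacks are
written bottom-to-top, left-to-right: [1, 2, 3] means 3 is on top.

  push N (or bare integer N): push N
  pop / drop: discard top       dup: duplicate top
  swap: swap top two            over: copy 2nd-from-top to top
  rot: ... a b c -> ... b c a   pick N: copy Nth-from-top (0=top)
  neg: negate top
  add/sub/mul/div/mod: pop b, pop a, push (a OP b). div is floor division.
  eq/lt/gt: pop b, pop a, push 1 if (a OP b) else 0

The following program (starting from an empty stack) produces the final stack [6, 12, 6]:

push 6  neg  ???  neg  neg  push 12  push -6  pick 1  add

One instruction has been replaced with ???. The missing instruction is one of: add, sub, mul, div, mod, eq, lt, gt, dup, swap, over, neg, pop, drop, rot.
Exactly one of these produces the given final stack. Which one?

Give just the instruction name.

Stack before ???: [-6]
Stack after ???:  [6]
The instruction that transforms [-6] -> [6] is: neg

Answer: neg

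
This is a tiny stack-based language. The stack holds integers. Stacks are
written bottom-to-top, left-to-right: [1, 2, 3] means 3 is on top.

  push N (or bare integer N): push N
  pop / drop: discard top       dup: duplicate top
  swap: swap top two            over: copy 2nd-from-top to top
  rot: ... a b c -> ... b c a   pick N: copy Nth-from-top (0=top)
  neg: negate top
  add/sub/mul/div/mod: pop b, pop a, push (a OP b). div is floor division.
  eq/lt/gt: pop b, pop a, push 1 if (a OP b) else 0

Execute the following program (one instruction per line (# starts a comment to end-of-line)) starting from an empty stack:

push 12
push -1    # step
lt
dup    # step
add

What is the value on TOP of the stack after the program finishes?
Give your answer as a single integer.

After 'push 12': [12]
After 'push -1': [12, -1]
After 'lt': [0]
After 'dup': [0, 0]
After 'add': [0]

Answer: 0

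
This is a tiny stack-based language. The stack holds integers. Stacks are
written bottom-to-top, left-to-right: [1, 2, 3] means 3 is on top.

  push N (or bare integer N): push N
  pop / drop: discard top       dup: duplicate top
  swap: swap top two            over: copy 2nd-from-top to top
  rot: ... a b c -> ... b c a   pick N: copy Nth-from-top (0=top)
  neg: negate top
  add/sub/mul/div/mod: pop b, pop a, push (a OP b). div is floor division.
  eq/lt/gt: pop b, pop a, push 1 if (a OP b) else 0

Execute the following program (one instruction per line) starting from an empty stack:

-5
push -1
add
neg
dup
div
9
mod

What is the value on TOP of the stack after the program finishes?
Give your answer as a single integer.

Answer: 1

Derivation:
After 'push -5': [-5]
After 'push -1': [-5, -1]
After 'add': [-6]
After 'neg': [6]
After 'dup': [6, 6]
After 'div': [1]
After 'push 9': [1, 9]
After 'mod': [1]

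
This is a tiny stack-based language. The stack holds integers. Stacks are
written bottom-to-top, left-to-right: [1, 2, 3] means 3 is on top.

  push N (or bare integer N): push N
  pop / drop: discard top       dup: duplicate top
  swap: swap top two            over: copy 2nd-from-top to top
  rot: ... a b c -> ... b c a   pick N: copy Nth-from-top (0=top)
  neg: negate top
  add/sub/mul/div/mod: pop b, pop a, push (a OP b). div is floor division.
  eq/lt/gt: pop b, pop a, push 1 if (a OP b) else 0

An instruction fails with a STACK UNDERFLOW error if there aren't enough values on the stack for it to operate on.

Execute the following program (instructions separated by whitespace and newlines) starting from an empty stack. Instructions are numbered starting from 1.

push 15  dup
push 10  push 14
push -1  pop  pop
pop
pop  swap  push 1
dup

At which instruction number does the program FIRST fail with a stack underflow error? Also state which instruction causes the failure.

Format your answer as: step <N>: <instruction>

Answer: step 10: swap

Derivation:
Step 1 ('push 15'): stack = [15], depth = 1
Step 2 ('dup'): stack = [15, 15], depth = 2
Step 3 ('push 10'): stack = [15, 15, 10], depth = 3
Step 4 ('push 14'): stack = [15, 15, 10, 14], depth = 4
Step 5 ('push -1'): stack = [15, 15, 10, 14, -1], depth = 5
Step 6 ('pop'): stack = [15, 15, 10, 14], depth = 4
Step 7 ('pop'): stack = [15, 15, 10], depth = 3
Step 8 ('pop'): stack = [15, 15], depth = 2
Step 9 ('pop'): stack = [15], depth = 1
Step 10 ('swap'): needs 2 value(s) but depth is 1 — STACK UNDERFLOW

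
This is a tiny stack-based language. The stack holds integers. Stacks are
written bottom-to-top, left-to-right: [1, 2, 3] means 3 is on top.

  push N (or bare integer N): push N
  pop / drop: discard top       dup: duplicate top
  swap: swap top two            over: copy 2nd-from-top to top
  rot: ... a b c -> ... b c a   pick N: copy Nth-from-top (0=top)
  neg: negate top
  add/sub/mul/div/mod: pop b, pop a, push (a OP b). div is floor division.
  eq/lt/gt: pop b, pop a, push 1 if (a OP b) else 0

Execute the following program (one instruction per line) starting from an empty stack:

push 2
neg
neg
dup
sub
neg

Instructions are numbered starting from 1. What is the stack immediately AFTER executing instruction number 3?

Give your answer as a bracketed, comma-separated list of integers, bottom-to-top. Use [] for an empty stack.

Answer: [2]

Derivation:
Step 1 ('push 2'): [2]
Step 2 ('neg'): [-2]
Step 3 ('neg'): [2]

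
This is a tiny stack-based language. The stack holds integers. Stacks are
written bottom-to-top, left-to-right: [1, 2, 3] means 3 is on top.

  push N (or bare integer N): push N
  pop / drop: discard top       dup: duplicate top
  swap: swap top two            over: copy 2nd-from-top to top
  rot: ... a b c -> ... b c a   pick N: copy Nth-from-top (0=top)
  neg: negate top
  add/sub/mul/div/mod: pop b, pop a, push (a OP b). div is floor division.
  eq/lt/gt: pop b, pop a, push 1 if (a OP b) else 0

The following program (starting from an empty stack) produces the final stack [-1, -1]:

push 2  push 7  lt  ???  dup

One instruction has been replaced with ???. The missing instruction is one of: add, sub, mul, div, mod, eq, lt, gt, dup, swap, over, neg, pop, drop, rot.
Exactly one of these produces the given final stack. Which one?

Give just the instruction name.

Answer: neg

Derivation:
Stack before ???: [1]
Stack after ???:  [-1]
The instruction that transforms [1] -> [-1] is: neg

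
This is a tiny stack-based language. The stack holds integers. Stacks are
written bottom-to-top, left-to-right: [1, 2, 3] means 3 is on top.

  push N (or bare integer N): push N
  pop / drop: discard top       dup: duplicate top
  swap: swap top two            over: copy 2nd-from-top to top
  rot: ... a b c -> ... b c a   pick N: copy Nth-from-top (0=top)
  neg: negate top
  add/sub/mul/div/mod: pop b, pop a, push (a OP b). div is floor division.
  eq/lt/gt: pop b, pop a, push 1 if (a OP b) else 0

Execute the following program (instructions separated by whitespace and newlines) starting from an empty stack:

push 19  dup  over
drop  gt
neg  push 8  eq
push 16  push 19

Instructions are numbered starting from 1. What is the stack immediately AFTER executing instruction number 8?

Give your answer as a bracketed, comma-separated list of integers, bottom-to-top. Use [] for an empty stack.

Answer: [0]

Derivation:
Step 1 ('push 19'): [19]
Step 2 ('dup'): [19, 19]
Step 3 ('over'): [19, 19, 19]
Step 4 ('drop'): [19, 19]
Step 5 ('gt'): [0]
Step 6 ('neg'): [0]
Step 7 ('push 8'): [0, 8]
Step 8 ('eq'): [0]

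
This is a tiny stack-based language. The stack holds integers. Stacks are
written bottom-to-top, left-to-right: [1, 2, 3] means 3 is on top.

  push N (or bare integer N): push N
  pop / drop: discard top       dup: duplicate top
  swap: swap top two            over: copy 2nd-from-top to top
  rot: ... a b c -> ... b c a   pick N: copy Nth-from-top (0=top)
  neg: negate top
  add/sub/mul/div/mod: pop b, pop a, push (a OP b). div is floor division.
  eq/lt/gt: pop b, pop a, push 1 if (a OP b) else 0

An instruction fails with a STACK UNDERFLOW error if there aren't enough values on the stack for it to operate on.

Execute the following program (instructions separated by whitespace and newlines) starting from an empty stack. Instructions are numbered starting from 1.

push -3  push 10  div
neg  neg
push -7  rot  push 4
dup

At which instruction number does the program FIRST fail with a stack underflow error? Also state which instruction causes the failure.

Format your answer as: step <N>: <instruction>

Step 1 ('push -3'): stack = [-3], depth = 1
Step 2 ('push 10'): stack = [-3, 10], depth = 2
Step 3 ('div'): stack = [-1], depth = 1
Step 4 ('neg'): stack = [1], depth = 1
Step 5 ('neg'): stack = [-1], depth = 1
Step 6 ('push -7'): stack = [-1, -7], depth = 2
Step 7 ('rot'): needs 3 value(s) but depth is 2 — STACK UNDERFLOW

Answer: step 7: rot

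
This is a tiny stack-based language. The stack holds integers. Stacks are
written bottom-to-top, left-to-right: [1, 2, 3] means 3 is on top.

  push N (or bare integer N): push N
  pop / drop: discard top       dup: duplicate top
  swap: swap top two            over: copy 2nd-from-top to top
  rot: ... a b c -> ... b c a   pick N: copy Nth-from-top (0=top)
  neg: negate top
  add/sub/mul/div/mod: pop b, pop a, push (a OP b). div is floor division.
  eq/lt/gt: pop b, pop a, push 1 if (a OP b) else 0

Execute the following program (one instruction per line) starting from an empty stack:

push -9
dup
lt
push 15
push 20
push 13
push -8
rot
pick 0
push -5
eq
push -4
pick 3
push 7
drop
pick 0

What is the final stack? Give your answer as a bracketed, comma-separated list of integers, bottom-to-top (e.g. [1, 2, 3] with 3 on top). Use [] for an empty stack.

Answer: [0, 15, 13, -8, 20, 0, -4, -8, -8]

Derivation:
After 'push -9': [-9]
After 'dup': [-9, -9]
After 'lt': [0]
After 'push 15': [0, 15]
After 'push 20': [0, 15, 20]
After 'push 13': [0, 15, 20, 13]
After 'push -8': [0, 15, 20, 13, -8]
After 'rot': [0, 15, 13, -8, 20]
After 'pick 0': [0, 15, 13, -8, 20, 20]
After 'push -5': [0, 15, 13, -8, 20, 20, -5]
After 'eq': [0, 15, 13, -8, 20, 0]
After 'push -4': [0, 15, 13, -8, 20, 0, -4]
After 'pick 3': [0, 15, 13, -8, 20, 0, -4, -8]
After 'push 7': [0, 15, 13, -8, 20, 0, -4, -8, 7]
After 'drop': [0, 15, 13, -8, 20, 0, -4, -8]
After 'pick 0': [0, 15, 13, -8, 20, 0, -4, -8, -8]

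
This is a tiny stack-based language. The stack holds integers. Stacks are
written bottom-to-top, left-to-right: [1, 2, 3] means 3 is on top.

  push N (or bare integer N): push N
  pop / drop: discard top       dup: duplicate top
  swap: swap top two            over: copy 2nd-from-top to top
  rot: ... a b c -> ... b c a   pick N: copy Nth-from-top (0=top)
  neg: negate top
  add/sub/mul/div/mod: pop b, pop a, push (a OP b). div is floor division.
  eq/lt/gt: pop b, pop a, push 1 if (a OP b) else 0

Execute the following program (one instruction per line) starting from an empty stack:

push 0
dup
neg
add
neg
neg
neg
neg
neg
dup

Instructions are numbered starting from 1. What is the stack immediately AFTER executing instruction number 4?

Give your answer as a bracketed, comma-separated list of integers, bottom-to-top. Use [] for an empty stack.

Step 1 ('push 0'): [0]
Step 2 ('dup'): [0, 0]
Step 3 ('neg'): [0, 0]
Step 4 ('add'): [0]

Answer: [0]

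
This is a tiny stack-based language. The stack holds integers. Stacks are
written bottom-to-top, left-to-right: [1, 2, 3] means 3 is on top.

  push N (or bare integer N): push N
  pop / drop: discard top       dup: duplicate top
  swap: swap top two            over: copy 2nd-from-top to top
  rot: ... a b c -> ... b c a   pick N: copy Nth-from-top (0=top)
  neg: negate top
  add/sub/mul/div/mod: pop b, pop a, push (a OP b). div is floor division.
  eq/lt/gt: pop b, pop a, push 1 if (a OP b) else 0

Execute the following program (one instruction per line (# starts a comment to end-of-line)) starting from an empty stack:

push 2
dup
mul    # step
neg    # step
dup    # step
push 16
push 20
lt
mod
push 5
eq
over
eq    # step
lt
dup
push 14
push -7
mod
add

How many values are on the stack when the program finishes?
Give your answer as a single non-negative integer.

Answer: 2

Derivation:
After 'push 2': stack = [2] (depth 1)
After 'dup': stack = [2, 2] (depth 2)
After 'mul': stack = [4] (depth 1)
After 'neg': stack = [-4] (depth 1)
After 'dup': stack = [-4, -4] (depth 2)
After 'push 16': stack = [-4, -4, 16] (depth 3)
After 'push 20': stack = [-4, -4, 16, 20] (depth 4)
After 'lt': stack = [-4, -4, 1] (depth 3)
After 'mod': stack = [-4, 0] (depth 2)
After 'push 5': stack = [-4, 0, 5] (depth 3)
After 'eq': stack = [-4, 0] (depth 2)
After 'over': stack = [-4, 0, -4] (depth 3)
After 'eq': stack = [-4, 0] (depth 2)
After 'lt': stack = [1] (depth 1)
After 'dup': stack = [1, 1] (depth 2)
After 'push 14': stack = [1, 1, 14] (depth 3)
After 'push -7': stack = [1, 1, 14, -7] (depth 4)
After 'mod': stack = [1, 1, 0] (depth 3)
After 'add': stack = [1, 1] (depth 2)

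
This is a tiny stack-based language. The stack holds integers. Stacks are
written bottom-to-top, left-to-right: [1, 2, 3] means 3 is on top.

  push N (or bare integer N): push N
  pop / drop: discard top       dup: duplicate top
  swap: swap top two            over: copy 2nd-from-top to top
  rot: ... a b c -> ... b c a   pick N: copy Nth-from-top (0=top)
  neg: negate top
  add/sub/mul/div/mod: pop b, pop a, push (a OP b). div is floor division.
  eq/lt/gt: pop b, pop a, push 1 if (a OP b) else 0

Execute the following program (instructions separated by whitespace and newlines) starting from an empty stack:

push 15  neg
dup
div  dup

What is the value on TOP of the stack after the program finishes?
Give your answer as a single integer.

Answer: 1

Derivation:
After 'push 15': [15]
After 'neg': [-15]
After 'dup': [-15, -15]
After 'div': [1]
After 'dup': [1, 1]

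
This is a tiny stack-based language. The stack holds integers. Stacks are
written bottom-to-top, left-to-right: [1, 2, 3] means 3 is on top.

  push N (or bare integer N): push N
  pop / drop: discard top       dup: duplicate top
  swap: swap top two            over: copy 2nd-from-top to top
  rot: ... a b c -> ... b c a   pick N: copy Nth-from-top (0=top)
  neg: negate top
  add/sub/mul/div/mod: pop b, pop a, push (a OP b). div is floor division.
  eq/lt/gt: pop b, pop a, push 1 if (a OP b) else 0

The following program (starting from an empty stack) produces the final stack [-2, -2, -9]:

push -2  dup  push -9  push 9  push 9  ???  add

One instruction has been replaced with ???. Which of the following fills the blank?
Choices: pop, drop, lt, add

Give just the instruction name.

Answer: lt

Derivation:
Stack before ???: [-2, -2, -9, 9, 9]
Stack after ???:  [-2, -2, -9, 0]
Checking each choice:
  pop: produces [-2, -2, 0]
  drop: produces [-2, -2, 0]
  lt: MATCH
  add: produces [-2, -2, 9]


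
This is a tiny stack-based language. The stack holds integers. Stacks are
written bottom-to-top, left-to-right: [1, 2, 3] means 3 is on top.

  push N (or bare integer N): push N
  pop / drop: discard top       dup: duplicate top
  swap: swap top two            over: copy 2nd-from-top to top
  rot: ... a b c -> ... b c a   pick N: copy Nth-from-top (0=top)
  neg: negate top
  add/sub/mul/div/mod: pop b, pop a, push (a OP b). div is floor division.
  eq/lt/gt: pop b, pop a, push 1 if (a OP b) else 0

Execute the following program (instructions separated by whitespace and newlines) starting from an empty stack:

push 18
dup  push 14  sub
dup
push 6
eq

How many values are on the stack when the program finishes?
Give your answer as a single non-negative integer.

Answer: 3

Derivation:
After 'push 18': stack = [18] (depth 1)
After 'dup': stack = [18, 18] (depth 2)
After 'push 14': stack = [18, 18, 14] (depth 3)
After 'sub': stack = [18, 4] (depth 2)
After 'dup': stack = [18, 4, 4] (depth 3)
After 'push 6': stack = [18, 4, 4, 6] (depth 4)
After 'eq': stack = [18, 4, 0] (depth 3)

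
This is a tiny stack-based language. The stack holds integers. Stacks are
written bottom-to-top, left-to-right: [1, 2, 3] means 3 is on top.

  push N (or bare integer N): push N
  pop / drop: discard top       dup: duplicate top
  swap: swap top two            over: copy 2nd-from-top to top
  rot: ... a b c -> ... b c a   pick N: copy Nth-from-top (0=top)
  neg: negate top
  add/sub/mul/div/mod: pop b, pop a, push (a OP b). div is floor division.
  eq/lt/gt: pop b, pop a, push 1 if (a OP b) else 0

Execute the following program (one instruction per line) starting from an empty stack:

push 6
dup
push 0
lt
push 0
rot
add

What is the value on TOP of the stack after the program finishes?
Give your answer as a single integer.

Answer: 6

Derivation:
After 'push 6': [6]
After 'dup': [6, 6]
After 'push 0': [6, 6, 0]
After 'lt': [6, 0]
After 'push 0': [6, 0, 0]
After 'rot': [0, 0, 6]
After 'add': [0, 6]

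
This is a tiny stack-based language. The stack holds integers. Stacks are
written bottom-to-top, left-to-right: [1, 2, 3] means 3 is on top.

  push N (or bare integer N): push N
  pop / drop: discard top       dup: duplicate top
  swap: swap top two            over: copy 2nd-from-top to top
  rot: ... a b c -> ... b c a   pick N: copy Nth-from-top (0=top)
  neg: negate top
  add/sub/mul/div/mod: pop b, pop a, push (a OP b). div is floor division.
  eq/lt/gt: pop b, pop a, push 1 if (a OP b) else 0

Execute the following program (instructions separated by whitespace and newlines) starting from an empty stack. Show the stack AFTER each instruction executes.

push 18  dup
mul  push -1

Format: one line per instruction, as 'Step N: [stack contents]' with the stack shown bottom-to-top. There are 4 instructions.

Step 1: [18]
Step 2: [18, 18]
Step 3: [324]
Step 4: [324, -1]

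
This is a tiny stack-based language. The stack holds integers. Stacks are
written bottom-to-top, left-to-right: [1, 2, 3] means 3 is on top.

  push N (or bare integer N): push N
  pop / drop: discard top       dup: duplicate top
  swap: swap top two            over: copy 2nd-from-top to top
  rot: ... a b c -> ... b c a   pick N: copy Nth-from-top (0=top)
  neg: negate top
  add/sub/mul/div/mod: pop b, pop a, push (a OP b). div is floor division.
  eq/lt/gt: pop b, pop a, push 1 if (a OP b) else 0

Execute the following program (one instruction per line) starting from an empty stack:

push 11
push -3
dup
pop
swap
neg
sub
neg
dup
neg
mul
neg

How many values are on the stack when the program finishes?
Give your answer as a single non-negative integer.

After 'push 11': stack = [11] (depth 1)
After 'push -3': stack = [11, -3] (depth 2)
After 'dup': stack = [11, -3, -3] (depth 3)
After 'pop': stack = [11, -3] (depth 2)
After 'swap': stack = [-3, 11] (depth 2)
After 'neg': stack = [-3, -11] (depth 2)
After 'sub': stack = [8] (depth 1)
After 'neg': stack = [-8] (depth 1)
After 'dup': stack = [-8, -8] (depth 2)
After 'neg': stack = [-8, 8] (depth 2)
After 'mul': stack = [-64] (depth 1)
After 'neg': stack = [64] (depth 1)

Answer: 1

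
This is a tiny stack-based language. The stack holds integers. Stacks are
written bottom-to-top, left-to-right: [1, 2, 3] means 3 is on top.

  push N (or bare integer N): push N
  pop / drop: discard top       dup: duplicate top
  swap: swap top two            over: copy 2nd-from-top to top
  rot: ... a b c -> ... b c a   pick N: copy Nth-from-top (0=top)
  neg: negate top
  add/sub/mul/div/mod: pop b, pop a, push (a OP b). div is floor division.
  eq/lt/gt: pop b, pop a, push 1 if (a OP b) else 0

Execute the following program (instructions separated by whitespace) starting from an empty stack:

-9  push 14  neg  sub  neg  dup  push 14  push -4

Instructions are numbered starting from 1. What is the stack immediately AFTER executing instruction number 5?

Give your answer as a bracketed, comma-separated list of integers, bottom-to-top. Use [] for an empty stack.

Step 1 ('-9'): [-9]
Step 2 ('push 14'): [-9, 14]
Step 3 ('neg'): [-9, -14]
Step 4 ('sub'): [5]
Step 5 ('neg'): [-5]

Answer: [-5]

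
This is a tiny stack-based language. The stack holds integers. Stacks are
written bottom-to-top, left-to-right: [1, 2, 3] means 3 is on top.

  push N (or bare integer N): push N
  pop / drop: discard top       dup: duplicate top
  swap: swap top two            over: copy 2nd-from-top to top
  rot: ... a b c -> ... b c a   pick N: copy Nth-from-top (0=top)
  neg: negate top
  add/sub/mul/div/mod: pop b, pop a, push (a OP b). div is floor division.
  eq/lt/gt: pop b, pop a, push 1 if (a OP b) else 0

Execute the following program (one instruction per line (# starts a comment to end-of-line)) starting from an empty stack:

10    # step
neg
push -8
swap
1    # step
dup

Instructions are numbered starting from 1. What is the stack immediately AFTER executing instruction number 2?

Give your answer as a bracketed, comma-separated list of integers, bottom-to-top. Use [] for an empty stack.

Answer: [-10]

Derivation:
Step 1 ('10'): [10]
Step 2 ('neg'): [-10]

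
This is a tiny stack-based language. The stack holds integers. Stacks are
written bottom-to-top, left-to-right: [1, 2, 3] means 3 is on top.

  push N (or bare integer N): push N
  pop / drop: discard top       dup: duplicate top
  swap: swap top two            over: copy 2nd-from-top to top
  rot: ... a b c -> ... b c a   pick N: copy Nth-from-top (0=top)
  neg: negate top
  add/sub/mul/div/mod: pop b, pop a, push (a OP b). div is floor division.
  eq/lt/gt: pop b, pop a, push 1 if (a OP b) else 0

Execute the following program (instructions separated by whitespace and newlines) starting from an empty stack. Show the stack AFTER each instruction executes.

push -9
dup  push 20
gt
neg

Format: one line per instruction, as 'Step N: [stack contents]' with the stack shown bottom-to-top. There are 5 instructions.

Step 1: [-9]
Step 2: [-9, -9]
Step 3: [-9, -9, 20]
Step 4: [-9, 0]
Step 5: [-9, 0]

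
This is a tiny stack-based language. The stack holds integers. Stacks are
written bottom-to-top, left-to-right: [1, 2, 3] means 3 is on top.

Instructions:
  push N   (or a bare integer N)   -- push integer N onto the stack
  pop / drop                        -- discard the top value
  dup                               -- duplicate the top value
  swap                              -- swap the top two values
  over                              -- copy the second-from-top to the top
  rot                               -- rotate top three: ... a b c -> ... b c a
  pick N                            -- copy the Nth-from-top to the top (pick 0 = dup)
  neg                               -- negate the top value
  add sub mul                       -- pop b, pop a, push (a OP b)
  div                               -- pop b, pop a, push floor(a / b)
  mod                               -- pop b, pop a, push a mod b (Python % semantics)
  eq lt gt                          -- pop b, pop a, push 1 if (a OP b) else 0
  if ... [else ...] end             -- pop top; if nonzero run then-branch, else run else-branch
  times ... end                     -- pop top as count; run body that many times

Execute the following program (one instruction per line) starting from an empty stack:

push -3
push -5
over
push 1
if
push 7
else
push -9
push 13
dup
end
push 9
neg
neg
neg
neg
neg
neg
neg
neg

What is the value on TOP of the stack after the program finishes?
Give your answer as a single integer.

Answer: 9

Derivation:
After 'push -3': [-3]
After 'push -5': [-3, -5]
After 'over': [-3, -5, -3]
After 'push 1': [-3, -5, -3, 1]
After 'if': [-3, -5, -3]
After 'push 7': [-3, -5, -3, 7]
After 'push 9': [-3, -5, -3, 7, 9]
After 'neg': [-3, -5, -3, 7, -9]
After 'neg': [-3, -5, -3, 7, 9]
After 'neg': [-3, -5, -3, 7, -9]
After 'neg': [-3, -5, -3, 7, 9]
After 'neg': [-3, -5, -3, 7, -9]
After 'neg': [-3, -5, -3, 7, 9]
After 'neg': [-3, -5, -3, 7, -9]
After 'neg': [-3, -5, -3, 7, 9]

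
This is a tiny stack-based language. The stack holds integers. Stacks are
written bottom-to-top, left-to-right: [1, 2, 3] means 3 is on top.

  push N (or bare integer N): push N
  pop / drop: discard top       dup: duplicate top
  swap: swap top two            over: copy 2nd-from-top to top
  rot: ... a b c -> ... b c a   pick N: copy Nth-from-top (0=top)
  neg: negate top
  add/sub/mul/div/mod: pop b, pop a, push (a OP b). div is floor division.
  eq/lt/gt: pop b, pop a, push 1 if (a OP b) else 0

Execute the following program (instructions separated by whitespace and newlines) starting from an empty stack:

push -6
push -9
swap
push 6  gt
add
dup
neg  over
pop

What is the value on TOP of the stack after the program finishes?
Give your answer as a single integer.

Answer: 9

Derivation:
After 'push -6': [-6]
After 'push -9': [-6, -9]
After 'swap': [-9, -6]
After 'push 6': [-9, -6, 6]
After 'gt': [-9, 0]
After 'add': [-9]
After 'dup': [-9, -9]
After 'neg': [-9, 9]
After 'over': [-9, 9, -9]
After 'pop': [-9, 9]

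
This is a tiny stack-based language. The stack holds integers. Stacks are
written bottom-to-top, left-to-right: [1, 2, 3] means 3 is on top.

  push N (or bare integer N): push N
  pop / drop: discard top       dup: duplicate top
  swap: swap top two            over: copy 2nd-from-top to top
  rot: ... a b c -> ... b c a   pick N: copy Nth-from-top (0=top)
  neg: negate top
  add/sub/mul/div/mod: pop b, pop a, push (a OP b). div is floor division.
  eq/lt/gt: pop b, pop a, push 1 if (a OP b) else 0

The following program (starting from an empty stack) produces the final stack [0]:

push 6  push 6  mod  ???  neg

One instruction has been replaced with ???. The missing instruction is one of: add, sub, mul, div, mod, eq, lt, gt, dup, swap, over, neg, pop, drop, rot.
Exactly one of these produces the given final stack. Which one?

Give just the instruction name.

Stack before ???: [0]
Stack after ???:  [0]
The instruction that transforms [0] -> [0] is: neg

Answer: neg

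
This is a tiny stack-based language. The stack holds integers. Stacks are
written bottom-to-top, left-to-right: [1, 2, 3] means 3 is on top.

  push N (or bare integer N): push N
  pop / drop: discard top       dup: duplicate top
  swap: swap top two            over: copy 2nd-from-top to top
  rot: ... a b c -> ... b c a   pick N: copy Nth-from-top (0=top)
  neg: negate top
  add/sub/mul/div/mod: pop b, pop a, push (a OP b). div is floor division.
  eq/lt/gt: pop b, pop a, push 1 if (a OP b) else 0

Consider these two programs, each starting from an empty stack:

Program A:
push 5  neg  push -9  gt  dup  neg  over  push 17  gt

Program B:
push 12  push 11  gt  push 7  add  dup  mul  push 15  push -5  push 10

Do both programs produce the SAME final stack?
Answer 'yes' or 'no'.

Answer: no

Derivation:
Program A trace:
  After 'push 5': [5]
  After 'neg': [-5]
  After 'push -9': [-5, -9]
  After 'gt': [1]
  After 'dup': [1, 1]
  After 'neg': [1, -1]
  After 'over': [1, -1, 1]
  After 'push 17': [1, -1, 1, 17]
  After 'gt': [1, -1, 0]
Program A final stack: [1, -1, 0]

Program B trace:
  After 'push 12': [12]
  After 'push 11': [12, 11]
  After 'gt': [1]
  After 'push 7': [1, 7]
  After 'add': [8]
  After 'dup': [8, 8]
  After 'mul': [64]
  After 'push 15': [64, 15]
  After 'push -5': [64, 15, -5]
  After 'push 10': [64, 15, -5, 10]
Program B final stack: [64, 15, -5, 10]
Same: no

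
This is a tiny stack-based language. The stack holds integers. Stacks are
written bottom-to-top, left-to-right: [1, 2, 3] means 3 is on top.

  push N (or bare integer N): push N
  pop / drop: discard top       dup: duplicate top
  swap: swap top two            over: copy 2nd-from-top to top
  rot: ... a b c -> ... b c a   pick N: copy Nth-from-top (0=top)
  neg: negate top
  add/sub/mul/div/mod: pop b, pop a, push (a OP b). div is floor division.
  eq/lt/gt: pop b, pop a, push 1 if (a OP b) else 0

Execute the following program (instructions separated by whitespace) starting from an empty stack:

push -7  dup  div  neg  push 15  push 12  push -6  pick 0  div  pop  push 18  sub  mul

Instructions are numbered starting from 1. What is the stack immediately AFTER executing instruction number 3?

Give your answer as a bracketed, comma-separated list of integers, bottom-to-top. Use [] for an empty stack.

Answer: [1]

Derivation:
Step 1 ('push -7'): [-7]
Step 2 ('dup'): [-7, -7]
Step 3 ('div'): [1]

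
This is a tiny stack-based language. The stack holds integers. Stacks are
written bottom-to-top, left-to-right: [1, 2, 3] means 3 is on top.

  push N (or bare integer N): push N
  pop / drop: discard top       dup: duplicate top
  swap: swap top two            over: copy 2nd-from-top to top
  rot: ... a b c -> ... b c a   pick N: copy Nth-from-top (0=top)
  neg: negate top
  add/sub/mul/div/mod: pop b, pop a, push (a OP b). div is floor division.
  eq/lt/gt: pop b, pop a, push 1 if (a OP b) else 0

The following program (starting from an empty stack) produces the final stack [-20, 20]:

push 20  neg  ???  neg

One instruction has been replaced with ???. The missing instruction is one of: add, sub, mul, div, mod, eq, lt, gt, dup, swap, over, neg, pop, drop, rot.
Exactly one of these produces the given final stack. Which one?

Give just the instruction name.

Answer: dup

Derivation:
Stack before ???: [-20]
Stack after ???:  [-20, -20]
The instruction that transforms [-20] -> [-20, -20] is: dup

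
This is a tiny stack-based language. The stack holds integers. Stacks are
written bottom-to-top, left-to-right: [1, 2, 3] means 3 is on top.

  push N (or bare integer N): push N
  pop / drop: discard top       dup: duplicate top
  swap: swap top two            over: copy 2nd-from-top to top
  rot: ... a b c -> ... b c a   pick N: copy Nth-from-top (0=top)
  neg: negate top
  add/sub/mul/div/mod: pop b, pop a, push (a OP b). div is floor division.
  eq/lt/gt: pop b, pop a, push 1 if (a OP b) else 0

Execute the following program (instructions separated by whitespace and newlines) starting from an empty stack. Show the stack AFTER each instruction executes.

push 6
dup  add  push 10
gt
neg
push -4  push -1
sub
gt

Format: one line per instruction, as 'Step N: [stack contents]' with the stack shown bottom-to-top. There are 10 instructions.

Step 1: [6]
Step 2: [6, 6]
Step 3: [12]
Step 4: [12, 10]
Step 5: [1]
Step 6: [-1]
Step 7: [-1, -4]
Step 8: [-1, -4, -1]
Step 9: [-1, -3]
Step 10: [1]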